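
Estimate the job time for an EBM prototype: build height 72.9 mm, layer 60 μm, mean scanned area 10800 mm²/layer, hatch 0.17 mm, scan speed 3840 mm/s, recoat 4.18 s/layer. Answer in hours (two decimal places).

Layer count = ceil(72.9 / 0.06) = 1215.
Scan path per layer: 10800 / 0.17 → 63529.4 mm.
Per-layer scan time = 63529.4 / 3840 = 16.5441 s.
Layer cycle: 16.5441 + 4.18 → 20.7241 s.
Total: 1215 × 20.7241 s = 25179.7815 s → 6.99 hours.

6.99 hours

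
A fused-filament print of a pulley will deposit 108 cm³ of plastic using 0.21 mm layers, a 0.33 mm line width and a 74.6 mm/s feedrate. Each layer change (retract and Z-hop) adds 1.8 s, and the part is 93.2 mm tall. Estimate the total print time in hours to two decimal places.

Line area = 0.21 × 0.33, so 0.0693 mm².
Total extruded path = 108000/0.0693 = 1558441.6 mm.
Print-move time = 1558441.6 / 74.6 = 20890.6 s.
Layer count = ceil(93.2 / 0.21) = 444.
Z-hop total = 444 × 1.8, so 799.2 s.
Altogether 20890.6 + 799.2 = 21689.8 s, i.e. 6.02 hours.

6.02 hours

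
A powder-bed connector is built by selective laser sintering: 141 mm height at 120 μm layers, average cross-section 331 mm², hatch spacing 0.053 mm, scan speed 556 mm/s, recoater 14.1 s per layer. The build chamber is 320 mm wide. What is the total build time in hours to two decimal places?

8.27 hours

Number of layers: 141 / 0.12 → 1175 (rounded up).
Scan path per layer: 331 / 0.053 → 6245.3 mm.
Scan time per layer = 6245.3 / 556 = 11.2326 s.
Time per layer = 11.2326 + 14.1, so 25.3326 s.
1175 layers × 25.3326 s/layer = 29765.805 s, i.e. 8.27 hours.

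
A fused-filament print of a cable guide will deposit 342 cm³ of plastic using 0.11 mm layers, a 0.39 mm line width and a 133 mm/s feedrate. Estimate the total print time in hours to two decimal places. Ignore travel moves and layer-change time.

16.65 hours

Extrusion cross-section = 0.11 × 0.39 = 0.0429 mm².
Toolpath length = 342 cm³ / 0.0429 mm² = 342000 / 0.0429 = 7972028 mm.
Print-move time = 7972028 / 133 = 59940.1 s.
That's 59940.1 s → 16.65 hours.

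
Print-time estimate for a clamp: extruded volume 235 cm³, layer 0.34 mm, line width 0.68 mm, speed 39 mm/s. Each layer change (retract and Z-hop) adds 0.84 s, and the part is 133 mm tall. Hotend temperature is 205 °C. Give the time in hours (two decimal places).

Extrusion cross-section = 0.34 × 0.68 = 0.2312 mm².
Total extruded path = 235000/0.2312 = 1016436 mm.
Print-move time = 1016436 / 39 = 26062.5 s.
Number of layers: 133 / 0.34 → 392 (rounded up).
Layer-change overhead = 392 × 0.84, so 329.28 s.
Altogether 26062.5 + 329.28 = 26391.78 s, i.e. 7.33 hours.

7.33 hours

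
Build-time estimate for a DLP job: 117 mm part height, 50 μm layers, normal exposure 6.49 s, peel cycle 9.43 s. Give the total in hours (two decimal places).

Layer count = ceil(117 / 0.05) = 2340.
Each layer takes = 6.49 + 9.43 = 15.92 s.
Total = 2340 × 15.92 = 37252.8 s = 10.35 hours.

10.35 hours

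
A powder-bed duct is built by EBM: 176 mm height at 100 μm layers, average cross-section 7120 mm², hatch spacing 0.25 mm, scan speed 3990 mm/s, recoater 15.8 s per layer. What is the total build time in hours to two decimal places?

11.21 hours

Layers = ⌈176/0.1⌉ = 1760.
Per-layer scan distance: 7120 / 0.25 → 28480 mm.
Scan time per layer = 28480 / 3990, so 7.1378 s.
Per-layer time: 7.1378 + 15.8 → 22.9378 s.
Build time = 1760 × 22.9378 = 40370.528 s = 11.21 hours.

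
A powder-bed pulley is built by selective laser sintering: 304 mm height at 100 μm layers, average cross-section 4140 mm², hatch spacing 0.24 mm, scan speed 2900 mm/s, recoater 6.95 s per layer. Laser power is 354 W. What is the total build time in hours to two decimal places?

10.89 hours

Layer count = ceil(304 / 0.1) = 3040.
Scan path per layer = 4140 / 0.24 = 17250 mm.
Laser time per layer = 17250 / 2900 = 5.9483 s.
Time per layer: 5.9483 + 6.95 → 12.8983 s.
Total: 3040 × 12.8983 s = 39210.832 s → 10.89 hours.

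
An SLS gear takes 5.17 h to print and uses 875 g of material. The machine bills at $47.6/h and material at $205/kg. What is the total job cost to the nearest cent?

Machine-time cost = 47.6 × 5.17 = $246.092.
Feedstock cost: 205 × 875/1000 → $179.375.
Job cost: 246.092 + 179.375 = 425.467 ≈ $425.47.

$425.47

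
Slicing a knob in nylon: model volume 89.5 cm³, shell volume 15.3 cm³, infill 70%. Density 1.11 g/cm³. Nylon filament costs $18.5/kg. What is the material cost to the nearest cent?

$1.38

Infill region = 89.5 − 15.3 = 74.2 cm³.
Infill volume: 0.70 × 74.2 → 51.94 cm³.
Total extruded: 15.3 + 51.94 → 67.24 cm³.
Mass: 67.24 × 1.11 → 74.6364 g.
Cost = 74.6364 g / 1000 × $18.5/kg = $1.38.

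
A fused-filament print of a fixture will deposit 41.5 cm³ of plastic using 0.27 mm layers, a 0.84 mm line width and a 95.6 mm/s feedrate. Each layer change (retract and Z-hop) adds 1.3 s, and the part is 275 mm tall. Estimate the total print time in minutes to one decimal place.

54.0 minutes

Extrusion cross-section = 0.27 × 0.84 = 0.2268 mm².
Toolpath length = 41.5 cm³ / 0.2268 mm² = 41500 / 0.2268 = 182980.6 mm.
Time extruding = 182980.6 / 95.6, so 1914 s.
Number of layers: 275 / 0.27 → 1019 (rounded up).
Non-print overhead: 1019 × 1.3 → 1324.7 s.
Total = 1914 + 1324.7 = 3238.7 s = 54.0 minutes.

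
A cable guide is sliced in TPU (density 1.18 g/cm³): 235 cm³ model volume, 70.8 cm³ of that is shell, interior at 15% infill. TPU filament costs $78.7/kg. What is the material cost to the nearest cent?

$8.86

Volume inside the shell = 235 − 70.8 = 164.2 cm³.
Infill volume = 0.15 × 164.2 = 24.63 cm³.
Total printed volume = 70.8 + 24.63 = 95.43 cm³.
Mass = 95.43 × 1.18, so 112.6074 g.
At $78.7/kg: 112.6074/1000 × 78.7 = $8.86.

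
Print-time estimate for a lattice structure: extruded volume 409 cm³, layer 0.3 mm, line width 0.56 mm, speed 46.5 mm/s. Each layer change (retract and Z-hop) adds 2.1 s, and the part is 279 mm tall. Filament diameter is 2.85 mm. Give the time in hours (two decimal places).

15.09 hours

Bead cross-section = 0.3 × 0.56 = 0.168 mm².
Total extruded path = 409000/0.168 = 2434523.8 mm.
Print-move time = 2434523.8 / 46.5, so 52355.4 s.
Number of layers: 279 / 0.3 → 930 (rounded up).
Non-print overhead = 930 × 2.1 = 1953 s.
Total = 52355.4 + 1953 = 54308.4 s = 15.09 hours.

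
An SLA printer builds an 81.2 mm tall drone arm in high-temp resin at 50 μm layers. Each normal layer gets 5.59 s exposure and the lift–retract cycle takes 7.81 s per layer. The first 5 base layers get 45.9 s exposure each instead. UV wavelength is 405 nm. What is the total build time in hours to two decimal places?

Layers = ⌈81.2/0.05⌉ = 1624.
Bottom layers = 5 × (45.9 + 7.81), so 268.55 s.
Regular layers: 1619 × (5.59 + 7.81) → 21694.6 s.
Total = 268.55 + 21694.6 = 21963.15 s = 6.10 hours.

6.10 hours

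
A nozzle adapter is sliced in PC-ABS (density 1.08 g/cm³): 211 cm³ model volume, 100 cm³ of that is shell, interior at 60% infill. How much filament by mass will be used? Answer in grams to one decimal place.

179.9 g

Infill region = 211 − 100, so 111 cm³.
Infill volume = 0.60 × 111 = 66.6 cm³.
Total printed volume = 100 + 66.6 = 166.6 cm³.
Mass: 166.6 × 1.08 → 179.928 g.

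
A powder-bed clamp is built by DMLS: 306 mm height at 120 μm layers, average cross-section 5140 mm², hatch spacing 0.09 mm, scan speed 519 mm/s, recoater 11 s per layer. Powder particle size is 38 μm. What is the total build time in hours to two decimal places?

85.74 hours

Layer count = ceil(306 / 0.12) = 2550.
Hatch length per layer = 5140 / 0.09, so 57111.1 mm.
Per-layer scan time = 57111.1 / 519 = 110.0407 s.
Time per layer = 110.0407 + 11, so 121.0407 s.
2550 layers × 121.0407 s/layer = 308653.785 s, i.e. 85.74 hours.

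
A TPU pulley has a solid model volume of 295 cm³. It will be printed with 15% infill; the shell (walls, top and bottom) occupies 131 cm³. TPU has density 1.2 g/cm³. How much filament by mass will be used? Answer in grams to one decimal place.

Infill region: 295 − 131 → 164 cm³.
Infill volume: 0.15 × 164 → 24.6 cm³.
Total extruded = 131 + 24.6, so 155.6 cm³.
Mass: 155.6 × 1.2 → 186.72 g.

186.7 g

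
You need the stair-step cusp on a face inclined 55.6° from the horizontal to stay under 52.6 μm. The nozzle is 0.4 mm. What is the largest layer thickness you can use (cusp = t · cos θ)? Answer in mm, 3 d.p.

cos(55.6°) = 0.5650; t_max = 0.0526/0.5650 = 0.093 mm.

0.093 mm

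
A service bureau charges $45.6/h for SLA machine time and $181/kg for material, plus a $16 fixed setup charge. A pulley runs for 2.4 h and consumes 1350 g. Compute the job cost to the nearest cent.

$369.79

Machine-time cost: 45.6 × 2.4 → $109.44.
Material charge = 181 × 1350/1000, so $244.35.
Adding setup: 109.44 + 244.35 + 16 → $369.79.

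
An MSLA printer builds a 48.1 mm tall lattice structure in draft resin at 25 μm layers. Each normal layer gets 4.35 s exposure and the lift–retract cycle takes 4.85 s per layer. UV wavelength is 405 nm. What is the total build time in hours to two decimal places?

Layers = ⌈48.1/0.025⌉ = 1924.
Per-layer time = 4.35 + 4.85 = 9.2 s.
Total = 1924 × 9.2 = 17700.8 s = 4.92 hours.

4.92 hours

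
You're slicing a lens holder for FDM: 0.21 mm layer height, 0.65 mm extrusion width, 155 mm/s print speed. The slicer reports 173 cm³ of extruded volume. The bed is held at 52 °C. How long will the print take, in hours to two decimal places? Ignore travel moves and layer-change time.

2.27 hours

Line area = 0.21 × 0.65 = 0.1365 mm².
Total extruded path = 173000/0.1365 = 1267399.3 mm.
Extrusion time = 1267399.3 / 155, so 8176.8 s.
Converting: 8176.8 s = 2.27 hours.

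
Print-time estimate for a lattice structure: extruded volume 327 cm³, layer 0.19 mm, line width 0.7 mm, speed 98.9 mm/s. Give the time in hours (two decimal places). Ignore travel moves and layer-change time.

Line area: 0.19 × 0.7 → 0.133 mm².
Toolpath length = 327 cm³ / 0.133 mm² = 327000 / 0.133 = 2458646.6 mm.
Extrusion time: 2458646.6 / 98.9 → 24859.9 s.
24859.9 s = 6.91 hours.

6.91 hours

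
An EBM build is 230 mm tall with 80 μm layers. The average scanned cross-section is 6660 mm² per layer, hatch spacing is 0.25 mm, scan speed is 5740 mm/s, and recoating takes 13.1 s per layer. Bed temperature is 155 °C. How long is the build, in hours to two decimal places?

14.17 hours

Layer count = ceil(230 / 0.08) = 2875.
Hatch length per layer: 6660 / 0.25 → 26640 mm.
Beam time per layer: 26640 / 5740 → 4.6411 s.
Layer cycle: 4.6411 + 13.1 → 17.7411 s.
2875 layers × 17.7411 s/layer = 51005.6625 s, i.e. 14.17 hours.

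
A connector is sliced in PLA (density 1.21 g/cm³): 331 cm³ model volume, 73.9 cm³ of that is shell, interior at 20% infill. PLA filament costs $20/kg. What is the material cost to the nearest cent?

Infill region = 331 − 73.9 = 257.1 cm³.
Infill volume: 0.20 × 257.1 → 51.42 cm³.
Total printed volume = 73.9 + 51.42, so 125.32 cm³.
Mass: 125.32 × 1.21 → 151.6372 g.
Cost = 151.6372 g / 1000 × $20/kg = $3.03.

$3.03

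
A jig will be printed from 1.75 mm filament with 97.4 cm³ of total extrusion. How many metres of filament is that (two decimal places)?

40.49 m

A = π r² = π × 0.875² = 2.4053 mm².
Length = 97.4 cm³ / 2.4053 mm² = 97400 / 2.4053 = 40493.91 mm = 40.49 m.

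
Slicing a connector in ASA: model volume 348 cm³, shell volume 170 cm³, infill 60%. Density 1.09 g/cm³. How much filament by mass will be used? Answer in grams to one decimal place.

Volume inside the shell = 348 − 170 = 178 cm³.
Infill deposited: 0.60 × 178 → 106.8 cm³.
Total extruded = 170 + 106.8, so 276.8 cm³.
Mass = 276.8 × 1.09, so 301.712 g.

301.7 g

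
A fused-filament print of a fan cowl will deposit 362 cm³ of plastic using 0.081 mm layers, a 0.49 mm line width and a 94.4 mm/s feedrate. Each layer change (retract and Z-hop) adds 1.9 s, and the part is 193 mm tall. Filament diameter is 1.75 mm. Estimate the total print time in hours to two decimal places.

Extrusion cross-section = 0.081 × 0.49, so 0.03969 mm².
Toolpath length = 362 cm³ / 0.03969 mm² = 362000 / 0.03969 = 9120685.3 mm.
Print-move time = 9120685.3 / 94.4 = 96617.4 s.
Layer count = ceil(193 / 0.081) = 2383.
Layer-change overhead = 2383 × 1.9, so 4527.7 s.
Total = 96617.4 + 4527.7 = 101145.1 s = 28.10 hours.

28.10 hours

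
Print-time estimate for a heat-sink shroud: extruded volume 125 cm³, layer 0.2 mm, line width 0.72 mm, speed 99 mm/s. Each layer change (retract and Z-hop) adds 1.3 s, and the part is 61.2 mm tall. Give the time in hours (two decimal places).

2.55 hours

Line area = 0.2 × 0.72 = 0.144 mm².
Toolpath length = 125 cm³ / 0.144 mm² = 125000 / 0.144 = 868055.6 mm.
Extrusion time: 868055.6 / 99 → 8768.2 s.
Layer count = ceil(61.2 / 0.2) = 306.
Layer-change overhead: 306 × 1.3 → 397.8 s.
Altogether 8768.2 + 397.8 = 9166 s, i.e. 2.55 hours.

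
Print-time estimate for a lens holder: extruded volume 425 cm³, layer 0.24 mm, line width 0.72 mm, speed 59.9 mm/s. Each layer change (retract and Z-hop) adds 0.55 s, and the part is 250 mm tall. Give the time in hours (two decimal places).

11.56 hours

Extrusion cross-section: 0.24 × 0.72 → 0.1728 mm².
Toolpath length = 425 cm³ / 0.1728 mm² = 425000 / 0.1728 = 2459490.7 mm.
Extrusion time = 2459490.7 / 59.9, so 41059.9 s.
Layers = ⌈250/0.24⌉ = 1042.
Layer-change overhead = 1042 × 0.55, so 573.1 s.
Altogether 41059.9 + 573.1 = 41633 s, i.e. 11.56 hours.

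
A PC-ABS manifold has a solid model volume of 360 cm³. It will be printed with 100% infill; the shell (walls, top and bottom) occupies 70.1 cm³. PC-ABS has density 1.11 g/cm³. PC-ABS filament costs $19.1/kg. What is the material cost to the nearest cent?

$7.63

Interior volume = 360 − 70.1, so 289.9 cm³.
Infill volume = 1.00 × 289.9 = 289.9 cm³.
Deposited volume = 70.1 + 289.9, so 360 cm³.
Mass = 360 × 1.11, so 399.6 g.
Cost = 399.6 g / 1000 × $19.1/kg = $7.63.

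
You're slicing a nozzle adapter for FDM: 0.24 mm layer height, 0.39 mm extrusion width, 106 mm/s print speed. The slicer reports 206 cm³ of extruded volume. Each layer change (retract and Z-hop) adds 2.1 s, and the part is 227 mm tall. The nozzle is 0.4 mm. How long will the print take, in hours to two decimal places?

6.32 hours

Line area: 0.24 × 0.39 → 0.0936 mm².
Toolpath length = 206 cm³ / 0.0936 mm² = 206000 / 0.0936 = 2200854.7 mm.
Time extruding = 2200854.7 / 106, so 20762.8 s.
Layers = ⌈227/0.24⌉ = 946.
Layer-change overhead = 946 × 2.1, so 1986.6 s.
Altogether 20762.8 + 1986.6 = 22749.4 s, i.e. 6.32 hours.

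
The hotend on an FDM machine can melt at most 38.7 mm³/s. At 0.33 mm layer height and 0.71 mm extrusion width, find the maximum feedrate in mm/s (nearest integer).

Extrusion cross-section = 0.33 × 0.71, so 0.2343 mm².
Max speed = 38.7 / 0.2343 = 165.17 ≈ 165 mm/s.

165 mm/s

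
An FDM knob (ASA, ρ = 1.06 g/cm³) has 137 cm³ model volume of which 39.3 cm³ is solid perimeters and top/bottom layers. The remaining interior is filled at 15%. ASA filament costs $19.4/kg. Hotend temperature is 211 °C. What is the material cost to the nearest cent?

Infill region: 137 − 39.3 → 97.7 cm³.
Infill deposited = 0.15 × 97.7 = 14.655 cm³.
Total extruded: 39.3 + 14.655 → 53.955 cm³.
Mass = 53.955 × 1.06 = 57.1923 g.
Cost = 57.1923 g / 1000 × $19.4/kg = $1.11.

$1.11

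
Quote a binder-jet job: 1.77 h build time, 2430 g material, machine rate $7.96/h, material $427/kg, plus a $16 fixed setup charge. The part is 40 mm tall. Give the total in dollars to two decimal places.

$1067.70

Time charge: 7.96 × 1.77 → $14.0892.
Material charge: 427 × 2430/1000 → $1037.61.
Total = 14.0892 + 1037.61 + 16 = 1067.6992 ≈ $1067.70.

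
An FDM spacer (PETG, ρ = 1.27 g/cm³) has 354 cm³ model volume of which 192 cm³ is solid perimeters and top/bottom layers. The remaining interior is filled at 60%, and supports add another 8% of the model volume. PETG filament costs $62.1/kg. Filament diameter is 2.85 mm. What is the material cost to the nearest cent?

Interior volume = 354 − 192 = 162 cm³.
Deposited infill = 0.60 × 162, so 97.2 cm³.
Support = 0.08 × 354 = 28.32 cm³.
Total printed volume = 192 + 97.2 + 28.32, so 317.52 cm³.
Mass = 317.52 × 1.27 = 403.2504 g.
At $62.1/kg: 403.2504/1000 × 62.1 = $25.04.

$25.04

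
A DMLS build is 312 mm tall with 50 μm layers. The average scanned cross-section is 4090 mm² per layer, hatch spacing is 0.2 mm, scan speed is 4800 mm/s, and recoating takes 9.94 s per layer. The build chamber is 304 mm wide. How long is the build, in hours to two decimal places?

24.61 hours

Number of layers: 312 / 0.05 → 6240 (rounded up).
Hatch length per layer = 4090 / 0.2 = 20450 mm.
Per-layer scan time = 20450 / 4800 = 4.2604 s.
Layer cycle = 4.2604 + 9.94, so 14.2004 s.
Build time = 6240 × 14.2004 = 88610.496 s = 24.61 hours.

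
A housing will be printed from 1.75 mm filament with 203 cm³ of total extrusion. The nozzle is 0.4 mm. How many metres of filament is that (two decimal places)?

Filament cross-section = π × (1.75/2)² = 2.4053 mm².
L = 203000 mm³ / 2.4053 mm² = 84396.96 mm, i.e. 84.40 m.

84.40 m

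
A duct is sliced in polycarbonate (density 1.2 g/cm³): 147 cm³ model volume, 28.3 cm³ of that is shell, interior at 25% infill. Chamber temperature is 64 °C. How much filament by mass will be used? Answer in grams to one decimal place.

Infill region: 147 − 28.3 → 118.7 cm³.
Infill deposited = 0.25 × 118.7 = 29.675 cm³.
Deposited volume = 28.3 + 29.675 = 57.975 cm³.
Mass = 57.975 × 1.2, so 69.57 g.

69.6 g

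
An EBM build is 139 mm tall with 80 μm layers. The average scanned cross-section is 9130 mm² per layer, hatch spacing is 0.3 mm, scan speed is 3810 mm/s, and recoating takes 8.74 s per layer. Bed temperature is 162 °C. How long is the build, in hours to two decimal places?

Layers = ⌈139/0.08⌉ = 1738.
Hatch length per layer: 9130 / 0.3 → 30433.3 mm.
Scan time per layer: 30433.3 / 3810 → 7.9877 s.
Layer cycle: 7.9877 + 8.74 → 16.7277 s.
Build time = 1738 × 16.7277 = 29072.7426 s = 8.08 hours.

8.08 hours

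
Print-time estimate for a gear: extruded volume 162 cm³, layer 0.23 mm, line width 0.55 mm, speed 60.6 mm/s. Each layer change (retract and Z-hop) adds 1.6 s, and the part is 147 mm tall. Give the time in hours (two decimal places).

6.15 hours

Line area = 0.23 × 0.55, so 0.1265 mm².
Total extruded path = 162000/0.1265 = 1280632.4 mm.
Print-move time = 1280632.4 / 60.6 = 21132.5 s.
Layer count = ceil(147 / 0.23) = 640.
Z-hop total = 640 × 1.6, so 1024 s.
Total = 21132.5 + 1024 = 22156.5 s = 6.15 hours.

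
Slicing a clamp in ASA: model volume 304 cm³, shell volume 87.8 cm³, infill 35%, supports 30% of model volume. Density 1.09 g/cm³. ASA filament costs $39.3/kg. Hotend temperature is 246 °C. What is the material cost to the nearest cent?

Infill region = 304 − 87.8, so 216.2 cm³.
Infill volume = 0.35 × 216.2 = 75.67 cm³.
Support = 0.30 × 304, so 91.2 cm³.
Deposited volume = 87.8 + 75.67 + 91.2 = 254.67 cm³.
Mass = 254.67 × 1.09, so 277.5903 g.
At $39.3/kg: 277.5903/1000 × 39.3 = $10.91.

$10.91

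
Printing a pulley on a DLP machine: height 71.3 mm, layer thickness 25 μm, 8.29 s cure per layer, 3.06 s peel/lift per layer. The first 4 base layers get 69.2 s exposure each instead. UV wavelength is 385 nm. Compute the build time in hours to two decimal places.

Layer count = ceil(71.3 / 0.025) = 2852.
Bottom layers = 4 × (69.2 + 3.06), so 289.04 s.
Normal layers = 2848 × (8.29 + 3.06) = 32324.8 s.
Total = 289.04 + 32324.8 = 32613.84 s = 9.06 hours.

9.06 hours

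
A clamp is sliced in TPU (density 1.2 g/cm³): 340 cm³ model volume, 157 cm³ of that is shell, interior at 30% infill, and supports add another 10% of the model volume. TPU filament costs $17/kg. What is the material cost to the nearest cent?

Interior volume = 340 − 157 = 183 cm³.
Deposited infill = 0.30 × 183, so 54.9 cm³.
Support: 0.10 × 340 → 34 cm³.
Deposited volume = 157 + 54.9 + 34 = 245.9 cm³.
Mass = 245.9 × 1.2 = 295.08 g.
Cost = 295.08 g / 1000 × $17/kg = $5.02.

$5.02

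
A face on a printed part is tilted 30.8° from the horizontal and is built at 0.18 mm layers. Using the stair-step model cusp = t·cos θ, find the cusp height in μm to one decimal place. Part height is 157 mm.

cos(30.8°) = 0.8590, so cusp = 0.18 × 0.8590 = 0.15462 mm → 154.6 μm.

154.6 μm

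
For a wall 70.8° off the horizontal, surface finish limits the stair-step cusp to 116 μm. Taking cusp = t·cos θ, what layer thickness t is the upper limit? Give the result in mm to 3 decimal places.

0.353 mm

Layer height = cusp / cos(70.8°) = 0.116 / 0.3289 = 0.353 mm.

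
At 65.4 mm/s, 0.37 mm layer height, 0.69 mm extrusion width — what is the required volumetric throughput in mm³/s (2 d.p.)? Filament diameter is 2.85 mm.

16.70

Extrusion cross-section: 0.37 × 0.69 → 0.2553 mm².
Volumetric flow = 65.4 × 0.2553 = 16.70 mm³/s.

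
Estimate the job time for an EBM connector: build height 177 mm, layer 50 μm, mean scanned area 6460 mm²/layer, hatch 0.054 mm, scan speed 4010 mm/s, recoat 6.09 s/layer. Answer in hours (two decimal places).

35.32 hours

Layer count = ceil(177 / 0.05) = 3540.
Scan path per layer = 6460 / 0.054, so 119629.6 mm.
Beam time per layer: 119629.6 / 4010 → 29.8328 s.
Layer cycle: 29.8328 + 6.09 → 35.9228 s.
Build time = 3540 × 35.9228 = 127166.712 s = 35.32 hours.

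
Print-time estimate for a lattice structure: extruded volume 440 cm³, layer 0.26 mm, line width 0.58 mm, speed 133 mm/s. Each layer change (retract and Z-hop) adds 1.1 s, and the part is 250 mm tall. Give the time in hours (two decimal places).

6.39 hours

Extrusion cross-section: 0.26 × 0.58 → 0.1508 mm².
Path length: 440000 mm³ / 0.1508 mm² → 2917771.9 mm.
Time extruding = 2917771.9 / 133 = 21938.1 s.
Layer count = ceil(250 / 0.26) = 962.
Z-hop total = 962 × 1.1, so 1058.2 s.
Total = 21938.1 + 1058.2 = 22996.3 s = 6.39 hours.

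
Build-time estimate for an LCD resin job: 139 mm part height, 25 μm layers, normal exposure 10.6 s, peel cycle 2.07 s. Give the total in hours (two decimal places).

19.57 hours

Layer count = ceil(139 / 0.025) = 5560.
Each layer takes = 10.6 + 2.07, so 12.67 s.
Total = 5560 × 12.67 = 70445.2 s = 19.57 hours.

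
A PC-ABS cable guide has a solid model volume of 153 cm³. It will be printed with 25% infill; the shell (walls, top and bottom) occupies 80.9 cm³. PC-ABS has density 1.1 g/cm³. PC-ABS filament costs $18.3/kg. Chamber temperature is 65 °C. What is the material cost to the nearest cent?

Volume inside the shell: 153 − 80.9 → 72.1 cm³.
Infill volume: 0.25 × 72.1 → 18.025 cm³.
Total printed volume = 80.9 + 18.025 = 98.925 cm³.
Mass = 98.925 × 1.1 = 108.8175 g.
At $18.3/kg: 108.8175/1000 × 18.3 = $1.99.

$1.99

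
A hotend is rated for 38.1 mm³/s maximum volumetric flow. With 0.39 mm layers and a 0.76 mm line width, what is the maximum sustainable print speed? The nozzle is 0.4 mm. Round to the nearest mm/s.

129 mm/s

Extrusion cross-section = 0.39 × 0.76, so 0.2964 mm².
v_max = Q/A = 38.1/0.2964 = 128.54 mm/s → 129 mm/s.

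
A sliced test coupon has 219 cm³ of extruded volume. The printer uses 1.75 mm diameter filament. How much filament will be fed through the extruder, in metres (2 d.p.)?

91.05 m

A = π r² = π × 0.875² = 2.4053 mm².
L = 219000 mm³ / 2.4053 mm² = 91048.93 mm, i.e. 91.05 m.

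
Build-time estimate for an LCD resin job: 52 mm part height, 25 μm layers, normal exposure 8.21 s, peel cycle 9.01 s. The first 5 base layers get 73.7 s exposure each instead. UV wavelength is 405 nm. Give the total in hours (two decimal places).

10.04 hours

Layers = ⌈52/0.025⌉ = 2080.
Bottom layers = 5 × (73.7 + 9.01), so 413.55 s.
Remaining layers: 2075 × (8.21 + 9.01) → 35731.5 s.
Sum: 413.55 + 35731.5 = 36145.05 s → 10.04 hours.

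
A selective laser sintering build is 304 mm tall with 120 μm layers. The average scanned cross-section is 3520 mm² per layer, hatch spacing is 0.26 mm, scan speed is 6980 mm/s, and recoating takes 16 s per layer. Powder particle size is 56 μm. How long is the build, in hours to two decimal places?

Number of layers: 304 / 0.12 → 2534 (rounded up).
Per-layer scan distance = 3520 / 0.26 = 13538.5 mm.
Scan time per layer = 13538.5 / 6980, so 1.9396 s.
Per-layer time: 1.9396 + 16 → 17.9396 s.
Total: 2534 × 17.9396 s = 45458.9464 s → 12.63 hours.

12.63 hours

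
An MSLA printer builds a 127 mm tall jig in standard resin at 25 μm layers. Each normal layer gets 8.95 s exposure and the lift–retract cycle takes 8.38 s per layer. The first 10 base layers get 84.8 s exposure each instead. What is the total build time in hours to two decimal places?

Layer count = ceil(127 / 0.025) = 5080.
Bottom layers = 10 × (84.8 + 8.38) = 931.8 s.
Remaining layers = 5070 × (8.95 + 8.38), so 87863.1 s.
Sum: 931.8 + 87863.1 = 88794.9 s → 24.67 hours.

24.67 hours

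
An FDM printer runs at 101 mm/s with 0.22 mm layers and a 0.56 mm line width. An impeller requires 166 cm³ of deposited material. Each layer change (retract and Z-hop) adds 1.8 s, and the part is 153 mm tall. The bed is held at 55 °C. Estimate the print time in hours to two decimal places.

Extrusion cross-section = 0.22 × 0.56 = 0.1232 mm².
Toolpath length = 166 cm³ / 0.1232 mm² = 166000 / 0.1232 = 1347402.6 mm.
Time extruding: 1347402.6 / 101 → 13340.6 s.
Layer count = ceil(153 / 0.22) = 696.
Non-print overhead = 696 × 1.8, so 1252.8 s.
Altogether 13340.6 + 1252.8 = 14593.4 s, i.e. 4.05 hours.

4.05 hours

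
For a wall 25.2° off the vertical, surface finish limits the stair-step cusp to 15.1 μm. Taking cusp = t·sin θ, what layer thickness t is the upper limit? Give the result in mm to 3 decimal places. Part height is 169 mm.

t = h_c / sin θ = 0.0151 / 0.4258 = 0.035 mm.

0.035 mm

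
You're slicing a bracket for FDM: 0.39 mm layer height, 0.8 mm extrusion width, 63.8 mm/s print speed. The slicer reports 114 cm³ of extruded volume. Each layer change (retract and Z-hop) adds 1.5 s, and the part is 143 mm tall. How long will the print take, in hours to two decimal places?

1.74 hours

Extrusion cross-section = 0.39 × 0.8, so 0.312 mm².
Path length: 114000 mm³ / 0.312 mm² → 365384.6 mm.
Extrusion time = 365384.6 / 63.8, so 5727 s.
Layer count = ceil(143 / 0.39) = 367.
Layer-change overhead = 367 × 1.5, so 550.5 s.
Altogether 5727 + 550.5 = 6277.5 s, i.e. 1.74 hours.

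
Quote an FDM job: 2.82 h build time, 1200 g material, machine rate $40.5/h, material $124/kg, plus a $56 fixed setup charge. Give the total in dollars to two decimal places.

$319.01

Time charge = 40.5 × 2.82 = $114.21.
Material charge: 124 × 1200/1000 → $148.80.
Total = 114.21 + 148.80 + 56 = $319.01.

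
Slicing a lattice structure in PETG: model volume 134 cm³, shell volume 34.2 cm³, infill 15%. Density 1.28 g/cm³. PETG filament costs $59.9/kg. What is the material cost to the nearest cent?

Interior volume = 134 − 34.2 = 99.8 cm³.
Infill volume = 0.15 × 99.8 = 14.97 cm³.
Total extruded: 34.2 + 14.97 → 49.17 cm³.
Mass = 49.17 × 1.28, so 62.9376 g.
Cost = 62.9376 g / 1000 × $59.9/kg = $3.77.

$3.77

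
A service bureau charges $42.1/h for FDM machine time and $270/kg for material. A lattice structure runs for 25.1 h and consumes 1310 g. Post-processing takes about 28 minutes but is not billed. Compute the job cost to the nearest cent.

$1410.41

Machine-time cost = 42.1 × 25.1, so $1056.71.
Material cost = 270 × 1310/1000, so $353.70.
Job cost: 1056.71 + 353.70 = $1410.41.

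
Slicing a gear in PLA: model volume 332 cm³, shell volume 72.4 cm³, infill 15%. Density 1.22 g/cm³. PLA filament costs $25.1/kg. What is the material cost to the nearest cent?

$3.41

Infill region: 332 − 72.4 → 259.6 cm³.
Infill volume: 0.15 × 259.6 → 38.94 cm³.
Deposited volume = 72.4 + 38.94, so 111.34 cm³.
Mass: 111.34 × 1.22 → 135.8348 g.
Cost = 135.8348 g / 1000 × $25.1/kg = $3.41.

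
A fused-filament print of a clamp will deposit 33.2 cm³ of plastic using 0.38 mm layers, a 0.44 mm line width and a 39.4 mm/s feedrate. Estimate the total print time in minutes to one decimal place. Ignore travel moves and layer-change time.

Bead cross-section = 0.38 × 0.44, so 0.1672 mm².
Total extruded path = 33200/0.1672 = 198564.6 mm.
Time extruding = 198564.6 / 39.4, so 5039.7 s.
In the requested units: 5039.7 s = 84.0 minutes.

84.0 minutes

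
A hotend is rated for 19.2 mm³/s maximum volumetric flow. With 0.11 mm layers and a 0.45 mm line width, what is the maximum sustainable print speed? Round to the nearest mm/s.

Bead cross-section: 0.11 × 0.45 → 0.0495 mm².
Max speed = 19.2 / 0.0495 = 387.88 ≈ 388 mm/s.

388 mm/s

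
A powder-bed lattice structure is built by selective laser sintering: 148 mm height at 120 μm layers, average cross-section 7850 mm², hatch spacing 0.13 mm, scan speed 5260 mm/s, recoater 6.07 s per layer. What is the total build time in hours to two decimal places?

Layer count = ceil(148 / 0.12) = 1234.
Hatch length per layer = 7850 / 0.13 = 60384.6 mm.
Laser time per layer = 60384.6 / 5260 = 11.48 s.
Time per layer = 11.48 + 6.07 = 17.55 s.
Total: 1234 × 17.55 s = 21656.7 s → 6.02 hours.

6.02 hours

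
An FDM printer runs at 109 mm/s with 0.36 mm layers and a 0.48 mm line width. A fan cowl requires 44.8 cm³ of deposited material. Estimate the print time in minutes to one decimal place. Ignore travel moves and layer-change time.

Line area = 0.36 × 0.48 = 0.1728 mm².
Path length: 44800 mm³ / 0.1728 mm² → 259259.3 mm.
Print-move time = 259259.3 / 109 = 2378.5 s.
In the requested units: 2378.5 s = 39.6 minutes.

39.6 minutes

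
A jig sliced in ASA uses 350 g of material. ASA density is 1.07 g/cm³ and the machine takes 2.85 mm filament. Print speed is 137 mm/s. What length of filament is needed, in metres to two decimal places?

51.27 m

Extruded volume: 350/1.07 = 327.1028 cm³ (327102.8 mm³).
Filament cross-section = π × (2.85/2)² = 6.3794 mm².
Length = 327102.8 / 6.3794 = 51274.85 mm = 51.27 m.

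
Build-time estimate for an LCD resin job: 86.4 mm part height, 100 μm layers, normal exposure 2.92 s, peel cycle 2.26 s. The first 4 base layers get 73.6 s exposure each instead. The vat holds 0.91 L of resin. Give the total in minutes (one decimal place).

Layers = ⌈86.4/0.1⌉ = 864.
Bottom layers = 4 × (73.6 + 2.26), so 303.44 s.
Remaining layers = 860 × (2.92 + 2.26), so 4454.8 s.
Sum: 303.44 + 4454.8 = 4758.24 s → 79.3 minutes.

79.3 minutes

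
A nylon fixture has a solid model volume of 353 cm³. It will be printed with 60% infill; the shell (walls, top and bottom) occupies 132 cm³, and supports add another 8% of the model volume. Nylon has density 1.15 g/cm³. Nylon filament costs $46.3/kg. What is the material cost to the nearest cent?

Interior volume = 353 − 132 = 221 cm³.
Infill deposited = 0.60 × 221 = 132.6 cm³.
Support = 0.08 × 353, so 28.24 cm³.
Total extruded = 132 + 132.6 + 28.24 = 292.84 cm³.
Mass = 292.84 × 1.15 = 336.766 g.
At $46.3/kg: 336.766/1000 × 46.3 = $15.59.

$15.59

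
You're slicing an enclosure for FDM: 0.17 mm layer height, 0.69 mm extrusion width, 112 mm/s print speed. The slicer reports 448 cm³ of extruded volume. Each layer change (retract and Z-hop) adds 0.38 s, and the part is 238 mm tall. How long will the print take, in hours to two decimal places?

9.62 hours

Line area: 0.17 × 0.69 → 0.1173 mm².
Toolpath length = 448 cm³ / 0.1173 mm² = 448000 / 0.1173 = 3819266.8 mm.
Time extruding = 3819266.8 / 112, so 34100.6 s.
Layer count = ceil(238 / 0.17) = 1400.
Z-hop total: 1400 × 0.38 → 532 s.
Altogether 34100.6 + 532 = 34632.6 s, i.e. 9.62 hours.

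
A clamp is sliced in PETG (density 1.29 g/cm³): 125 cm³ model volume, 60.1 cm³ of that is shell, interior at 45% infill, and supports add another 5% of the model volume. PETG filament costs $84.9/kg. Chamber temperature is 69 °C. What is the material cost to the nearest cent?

$10.47

Interior volume: 125 − 60.1 → 64.9 cm³.
Infill volume = 0.45 × 64.9, so 29.205 cm³.
Support: 0.05 × 125 → 6.25 cm³.
Deposited volume: 60.1 + 29.205 + 6.25 → 95.555 cm³.
Mass: 95.555 × 1.29 → 123.26595 g.
At $84.9/kg: 123.26595/1000 × 84.9 = $10.47.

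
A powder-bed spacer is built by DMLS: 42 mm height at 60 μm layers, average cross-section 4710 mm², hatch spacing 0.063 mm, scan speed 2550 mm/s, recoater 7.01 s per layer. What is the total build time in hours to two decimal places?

7.06 hours

Layers = ⌈42/0.06⌉ = 700.
Hatch length per layer = 4710 / 0.063, so 74761.9 mm.
Scan time per layer = 74761.9 / 2550, so 29.3184 s.
Layer cycle = 29.3184 + 7.01, so 36.3284 s.
Build time = 700 × 36.3284 = 25429.88 s = 7.06 hours.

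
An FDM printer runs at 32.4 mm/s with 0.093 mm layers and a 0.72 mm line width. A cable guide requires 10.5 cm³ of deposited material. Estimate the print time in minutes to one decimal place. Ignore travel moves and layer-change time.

80.7 minutes

Line area = 0.093 × 0.72 = 0.06696 mm².
Total extruded path = 10500/0.06696 = 156810 mm.
Time extruding = 156810 / 32.4, so 4839.8 s.
In the requested units: 4839.8 s = 80.7 minutes.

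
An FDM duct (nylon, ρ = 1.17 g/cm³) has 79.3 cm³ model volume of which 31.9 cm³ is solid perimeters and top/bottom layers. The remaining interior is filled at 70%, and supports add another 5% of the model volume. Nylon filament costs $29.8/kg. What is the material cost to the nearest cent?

Interior volume = 79.3 − 31.9, so 47.4 cm³.
Infill deposited = 0.70 × 47.4, so 33.18 cm³.
Support = 0.05 × 79.3 = 3.965 cm³.
Total extruded: 31.9 + 33.18 + 3.965 → 69.045 cm³.
Mass = 69.045 × 1.17, so 80.78265 g.
Cost = 80.78265 g / 1000 × $29.8/kg = $2.41.

$2.41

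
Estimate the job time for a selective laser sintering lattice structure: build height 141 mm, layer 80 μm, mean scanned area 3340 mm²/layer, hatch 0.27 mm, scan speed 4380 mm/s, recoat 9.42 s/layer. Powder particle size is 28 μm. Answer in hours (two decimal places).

6.00 hours

Number of layers: 141 / 0.08 → 1763 (rounded up).
Scan path per layer = 3340 / 0.27, so 12370.4 mm.
Per-layer scan time = 12370.4 / 4380 = 2.8243 s.
Time per layer: 2.8243 + 9.42 → 12.2443 s.
Build time = 1763 × 12.2443 = 21586.7009 s = 6.00 hours.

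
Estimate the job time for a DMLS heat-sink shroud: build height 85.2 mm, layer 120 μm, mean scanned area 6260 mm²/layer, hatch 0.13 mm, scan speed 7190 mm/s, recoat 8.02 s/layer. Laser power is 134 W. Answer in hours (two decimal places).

Layers = ⌈85.2/0.12⌉ = 710.
Scan path per layer: 6260 / 0.13 → 48153.8 mm.
Scan time per layer = 48153.8 / 7190 = 6.6973 s.
Time per layer: 6.6973 + 8.02 → 14.7173 s.
710 layers × 14.7173 s/layer = 10449.283 s, i.e. 2.90 hours.

2.90 hours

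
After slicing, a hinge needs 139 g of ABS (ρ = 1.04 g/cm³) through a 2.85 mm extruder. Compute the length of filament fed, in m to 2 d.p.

Extruded volume: 139/1.04 = 133.6538 cm³ (133653.8 mm³).
A = π r² = π × 1.425² = 6.3794 mm².
Length = 133653.8 / 6.3794 = 20950.84 mm = 20.95 m.

20.95 m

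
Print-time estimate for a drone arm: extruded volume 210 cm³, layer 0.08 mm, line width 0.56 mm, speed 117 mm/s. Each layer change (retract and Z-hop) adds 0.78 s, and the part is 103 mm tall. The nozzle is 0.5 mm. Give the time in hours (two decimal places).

11.41 hours

Line area = 0.08 × 0.56, so 0.0448 mm².
Path length: 210000 mm³ / 0.0448 mm² → 4687500 mm.
Print-move time = 4687500 / 117, so 40064.1 s.
Layer count = ceil(103 / 0.08) = 1288.
Non-print overhead = 1288 × 0.78, so 1004.64 s.
Total = 40064.1 + 1004.64 = 41068.74 s = 11.41 hours.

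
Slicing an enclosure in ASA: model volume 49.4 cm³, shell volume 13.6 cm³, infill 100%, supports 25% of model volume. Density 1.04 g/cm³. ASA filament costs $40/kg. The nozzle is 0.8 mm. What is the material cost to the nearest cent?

Volume inside the shell = 49.4 − 13.6 = 35.8 cm³.
Infill deposited = 1.00 × 35.8 = 35.8 cm³.
Support = 0.25 × 49.4 = 12.35 cm³.
Total printed volume = 13.6 + 35.8 + 12.35, so 61.75 cm³.
Mass = 61.75 × 1.04 = 64.22 g.
At $40/kg: 64.22/1000 × 40 = $2.57.

$2.57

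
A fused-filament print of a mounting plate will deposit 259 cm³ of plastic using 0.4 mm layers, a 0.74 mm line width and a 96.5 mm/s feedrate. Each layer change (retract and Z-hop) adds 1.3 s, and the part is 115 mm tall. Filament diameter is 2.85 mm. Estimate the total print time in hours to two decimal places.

Bead cross-section = 0.4 × 0.74, so 0.296 mm².
Path length: 259000 mm³ / 0.296 mm² → 875000 mm.
Print-move time = 875000 / 96.5, so 9067.4 s.
Layer count = ceil(115 / 0.4) = 288.
Layer-change overhead = 288 × 1.3, so 374.4 s.
Altogether 9067.4 + 374.4 = 9441.8 s, i.e. 2.62 hours.

2.62 hours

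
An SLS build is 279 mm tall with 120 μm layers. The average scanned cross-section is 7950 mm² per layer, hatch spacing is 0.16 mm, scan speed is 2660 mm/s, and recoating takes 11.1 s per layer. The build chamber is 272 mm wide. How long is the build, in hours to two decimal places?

19.23 hours

Number of layers: 279 / 0.12 → 2325 (rounded up).
Per-layer scan distance = 7950 / 0.16, so 49687.5 mm.
Scan time per layer = 49687.5 / 2660, so 18.6795 s.
Time per layer: 18.6795 + 11.1 → 29.7795 s.
Total: 2325 × 29.7795 s = 69237.3375 s → 19.23 hours.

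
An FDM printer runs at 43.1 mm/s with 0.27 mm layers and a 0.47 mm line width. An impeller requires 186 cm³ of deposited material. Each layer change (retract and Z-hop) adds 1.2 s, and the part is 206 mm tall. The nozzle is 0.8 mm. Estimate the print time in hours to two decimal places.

9.70 hours

Extrusion cross-section = 0.27 × 0.47, so 0.1269 mm².
Total extruded path = 186000/0.1269 = 1465721 mm.
Time extruding = 1465721 / 43.1, so 34007.4 s.
Layers = ⌈206/0.27⌉ = 763.
Layer-change overhead = 763 × 1.2, so 915.6 s.
Altogether 34007.4 + 915.6 = 34923 s, i.e. 9.70 hours.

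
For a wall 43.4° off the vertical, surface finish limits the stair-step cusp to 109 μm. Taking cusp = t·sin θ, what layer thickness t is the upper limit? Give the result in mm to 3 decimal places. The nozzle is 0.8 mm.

0.159 mm

Layer height = cusp / sin(43.4°) = 0.109 / 0.6871 = 0.159 mm.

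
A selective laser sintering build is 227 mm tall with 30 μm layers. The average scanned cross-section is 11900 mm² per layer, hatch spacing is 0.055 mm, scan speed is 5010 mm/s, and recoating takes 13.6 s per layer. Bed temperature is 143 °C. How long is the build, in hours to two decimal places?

119.36 hours

Number of layers: 227 / 0.03 → 7567 (rounded up).
Hatch length per layer = 11900 / 0.055 = 216363.6 mm.
Laser time per layer = 216363.6 / 5010, so 43.1863 s.
Per-layer time: 43.1863 + 13.6 → 56.7863 s.
Total: 7567 × 56.7863 s = 429701.9321 s → 119.36 hours.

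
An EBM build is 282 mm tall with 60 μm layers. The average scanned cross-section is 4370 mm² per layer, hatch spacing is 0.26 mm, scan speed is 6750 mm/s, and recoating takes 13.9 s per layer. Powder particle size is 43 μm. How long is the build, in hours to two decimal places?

21.40 hours

Number of layers: 282 / 0.06 → 4700 (rounded up).
Per-layer scan distance = 4370 / 0.26 = 16807.7 mm.
Per-layer scan time: 16807.7 / 6750 → 2.49 s.
Per-layer time = 2.49 + 13.9, so 16.39 s.
Build time = 4700 × 16.39 = 77033 s = 21.40 hours.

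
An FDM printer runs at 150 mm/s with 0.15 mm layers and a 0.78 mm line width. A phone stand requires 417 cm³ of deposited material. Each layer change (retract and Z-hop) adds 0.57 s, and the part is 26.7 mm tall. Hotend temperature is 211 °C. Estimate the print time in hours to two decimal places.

6.63 hours

Bead cross-section = 0.15 × 0.78 = 0.117 mm².
Toolpath length = 417 cm³ / 0.117 mm² = 417000 / 0.117 = 3564102.6 mm.
Print-move time = 3564102.6 / 150, so 23760.7 s.
Layers = ⌈26.7/0.15⌉ = 178.
Non-print overhead = 178 × 0.57, so 101.46 s.
Altogether 23760.7 + 101.46 = 23862.16 s, i.e. 6.63 hours.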